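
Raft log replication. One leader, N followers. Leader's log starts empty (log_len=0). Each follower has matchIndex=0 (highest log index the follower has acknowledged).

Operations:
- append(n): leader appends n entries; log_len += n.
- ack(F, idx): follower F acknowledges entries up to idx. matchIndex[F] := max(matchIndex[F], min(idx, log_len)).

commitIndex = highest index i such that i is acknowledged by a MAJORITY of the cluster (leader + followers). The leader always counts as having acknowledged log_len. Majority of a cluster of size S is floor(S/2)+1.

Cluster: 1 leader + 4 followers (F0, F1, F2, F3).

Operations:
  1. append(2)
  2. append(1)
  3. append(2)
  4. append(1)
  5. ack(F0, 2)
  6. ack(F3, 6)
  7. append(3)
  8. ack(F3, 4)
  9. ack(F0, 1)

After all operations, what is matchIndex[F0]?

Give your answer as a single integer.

Answer: 2

Derivation:
Op 1: append 2 -> log_len=2
Op 2: append 1 -> log_len=3
Op 3: append 2 -> log_len=5
Op 4: append 1 -> log_len=6
Op 5: F0 acks idx 2 -> match: F0=2 F1=0 F2=0 F3=0; commitIndex=0
Op 6: F3 acks idx 6 -> match: F0=2 F1=0 F2=0 F3=6; commitIndex=2
Op 7: append 3 -> log_len=9
Op 8: F3 acks idx 4 -> match: F0=2 F1=0 F2=0 F3=6; commitIndex=2
Op 9: F0 acks idx 1 -> match: F0=2 F1=0 F2=0 F3=6; commitIndex=2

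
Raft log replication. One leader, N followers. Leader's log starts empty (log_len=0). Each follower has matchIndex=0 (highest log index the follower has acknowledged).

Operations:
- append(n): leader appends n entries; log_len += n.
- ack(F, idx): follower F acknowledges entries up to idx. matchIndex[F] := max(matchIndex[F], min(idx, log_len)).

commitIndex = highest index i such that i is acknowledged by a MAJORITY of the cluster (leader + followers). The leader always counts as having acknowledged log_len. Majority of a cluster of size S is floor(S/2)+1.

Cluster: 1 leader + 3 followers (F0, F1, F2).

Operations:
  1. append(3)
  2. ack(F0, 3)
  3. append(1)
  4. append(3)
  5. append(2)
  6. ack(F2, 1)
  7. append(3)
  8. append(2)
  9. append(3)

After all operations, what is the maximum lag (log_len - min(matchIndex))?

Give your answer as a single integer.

Op 1: append 3 -> log_len=3
Op 2: F0 acks idx 3 -> match: F0=3 F1=0 F2=0; commitIndex=0
Op 3: append 1 -> log_len=4
Op 4: append 3 -> log_len=7
Op 5: append 2 -> log_len=9
Op 6: F2 acks idx 1 -> match: F0=3 F1=0 F2=1; commitIndex=1
Op 7: append 3 -> log_len=12
Op 8: append 2 -> log_len=14
Op 9: append 3 -> log_len=17

Answer: 17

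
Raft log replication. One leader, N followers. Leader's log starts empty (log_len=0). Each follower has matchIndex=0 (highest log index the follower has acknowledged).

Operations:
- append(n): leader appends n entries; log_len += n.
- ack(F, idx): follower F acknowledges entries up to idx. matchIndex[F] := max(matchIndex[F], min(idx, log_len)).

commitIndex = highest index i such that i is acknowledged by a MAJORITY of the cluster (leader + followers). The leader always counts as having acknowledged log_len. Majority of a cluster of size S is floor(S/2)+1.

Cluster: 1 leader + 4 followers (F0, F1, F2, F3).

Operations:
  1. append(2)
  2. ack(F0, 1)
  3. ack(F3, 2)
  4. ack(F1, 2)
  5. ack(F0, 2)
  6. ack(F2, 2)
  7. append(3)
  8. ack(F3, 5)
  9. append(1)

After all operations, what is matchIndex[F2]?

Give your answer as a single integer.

Answer: 2

Derivation:
Op 1: append 2 -> log_len=2
Op 2: F0 acks idx 1 -> match: F0=1 F1=0 F2=0 F3=0; commitIndex=0
Op 3: F3 acks idx 2 -> match: F0=1 F1=0 F2=0 F3=2; commitIndex=1
Op 4: F1 acks idx 2 -> match: F0=1 F1=2 F2=0 F3=2; commitIndex=2
Op 5: F0 acks idx 2 -> match: F0=2 F1=2 F2=0 F3=2; commitIndex=2
Op 6: F2 acks idx 2 -> match: F0=2 F1=2 F2=2 F3=2; commitIndex=2
Op 7: append 3 -> log_len=5
Op 8: F3 acks idx 5 -> match: F0=2 F1=2 F2=2 F3=5; commitIndex=2
Op 9: append 1 -> log_len=6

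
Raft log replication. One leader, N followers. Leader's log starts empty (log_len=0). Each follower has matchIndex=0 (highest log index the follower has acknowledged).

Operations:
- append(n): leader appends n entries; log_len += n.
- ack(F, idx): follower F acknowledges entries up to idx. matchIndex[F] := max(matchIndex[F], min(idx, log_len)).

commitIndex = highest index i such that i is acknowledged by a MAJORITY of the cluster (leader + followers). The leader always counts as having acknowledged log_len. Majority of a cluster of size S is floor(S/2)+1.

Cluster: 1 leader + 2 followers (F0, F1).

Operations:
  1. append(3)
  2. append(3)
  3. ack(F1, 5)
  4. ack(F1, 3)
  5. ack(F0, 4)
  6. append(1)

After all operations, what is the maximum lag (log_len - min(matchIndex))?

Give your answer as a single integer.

Op 1: append 3 -> log_len=3
Op 2: append 3 -> log_len=6
Op 3: F1 acks idx 5 -> match: F0=0 F1=5; commitIndex=5
Op 4: F1 acks idx 3 -> match: F0=0 F1=5; commitIndex=5
Op 5: F0 acks idx 4 -> match: F0=4 F1=5; commitIndex=5
Op 6: append 1 -> log_len=7

Answer: 3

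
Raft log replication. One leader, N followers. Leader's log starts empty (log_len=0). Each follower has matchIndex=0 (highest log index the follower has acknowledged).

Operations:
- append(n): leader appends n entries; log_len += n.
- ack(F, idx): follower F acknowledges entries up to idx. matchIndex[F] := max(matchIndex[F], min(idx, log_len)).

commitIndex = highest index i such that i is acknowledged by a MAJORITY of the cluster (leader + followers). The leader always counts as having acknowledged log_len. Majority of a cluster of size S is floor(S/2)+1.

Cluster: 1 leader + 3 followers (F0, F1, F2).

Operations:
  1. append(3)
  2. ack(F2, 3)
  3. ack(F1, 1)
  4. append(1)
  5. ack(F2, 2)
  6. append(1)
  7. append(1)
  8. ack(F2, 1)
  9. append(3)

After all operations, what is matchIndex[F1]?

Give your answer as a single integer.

Answer: 1

Derivation:
Op 1: append 3 -> log_len=3
Op 2: F2 acks idx 3 -> match: F0=0 F1=0 F2=3; commitIndex=0
Op 3: F1 acks idx 1 -> match: F0=0 F1=1 F2=3; commitIndex=1
Op 4: append 1 -> log_len=4
Op 5: F2 acks idx 2 -> match: F0=0 F1=1 F2=3; commitIndex=1
Op 6: append 1 -> log_len=5
Op 7: append 1 -> log_len=6
Op 8: F2 acks idx 1 -> match: F0=0 F1=1 F2=3; commitIndex=1
Op 9: append 3 -> log_len=9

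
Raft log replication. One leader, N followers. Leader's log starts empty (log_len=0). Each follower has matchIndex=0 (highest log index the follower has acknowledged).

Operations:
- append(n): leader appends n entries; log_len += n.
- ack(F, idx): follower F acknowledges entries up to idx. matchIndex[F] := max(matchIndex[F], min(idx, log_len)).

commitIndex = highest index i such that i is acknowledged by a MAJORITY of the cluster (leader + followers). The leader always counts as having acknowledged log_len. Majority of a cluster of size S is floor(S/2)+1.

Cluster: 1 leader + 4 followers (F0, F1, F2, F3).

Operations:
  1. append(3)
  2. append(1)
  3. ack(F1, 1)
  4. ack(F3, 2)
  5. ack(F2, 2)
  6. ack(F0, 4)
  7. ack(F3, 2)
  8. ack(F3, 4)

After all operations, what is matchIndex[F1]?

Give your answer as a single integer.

Answer: 1

Derivation:
Op 1: append 3 -> log_len=3
Op 2: append 1 -> log_len=4
Op 3: F1 acks idx 1 -> match: F0=0 F1=1 F2=0 F3=0; commitIndex=0
Op 4: F3 acks idx 2 -> match: F0=0 F1=1 F2=0 F3=2; commitIndex=1
Op 5: F2 acks idx 2 -> match: F0=0 F1=1 F2=2 F3=2; commitIndex=2
Op 6: F0 acks idx 4 -> match: F0=4 F1=1 F2=2 F3=2; commitIndex=2
Op 7: F3 acks idx 2 -> match: F0=4 F1=1 F2=2 F3=2; commitIndex=2
Op 8: F3 acks idx 4 -> match: F0=4 F1=1 F2=2 F3=4; commitIndex=4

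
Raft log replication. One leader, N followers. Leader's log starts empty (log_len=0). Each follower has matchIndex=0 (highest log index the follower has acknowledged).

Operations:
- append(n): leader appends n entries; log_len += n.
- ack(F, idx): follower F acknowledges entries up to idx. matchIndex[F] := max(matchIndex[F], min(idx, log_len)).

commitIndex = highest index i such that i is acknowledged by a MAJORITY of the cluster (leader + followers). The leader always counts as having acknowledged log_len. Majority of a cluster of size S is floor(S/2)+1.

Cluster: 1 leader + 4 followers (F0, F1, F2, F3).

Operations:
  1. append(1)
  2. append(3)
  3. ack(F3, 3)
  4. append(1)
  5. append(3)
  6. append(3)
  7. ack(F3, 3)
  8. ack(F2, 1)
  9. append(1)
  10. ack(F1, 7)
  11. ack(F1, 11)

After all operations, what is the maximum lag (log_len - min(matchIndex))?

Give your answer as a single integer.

Op 1: append 1 -> log_len=1
Op 2: append 3 -> log_len=4
Op 3: F3 acks idx 3 -> match: F0=0 F1=0 F2=0 F3=3; commitIndex=0
Op 4: append 1 -> log_len=5
Op 5: append 3 -> log_len=8
Op 6: append 3 -> log_len=11
Op 7: F3 acks idx 3 -> match: F0=0 F1=0 F2=0 F3=3; commitIndex=0
Op 8: F2 acks idx 1 -> match: F0=0 F1=0 F2=1 F3=3; commitIndex=1
Op 9: append 1 -> log_len=12
Op 10: F1 acks idx 7 -> match: F0=0 F1=7 F2=1 F3=3; commitIndex=3
Op 11: F1 acks idx 11 -> match: F0=0 F1=11 F2=1 F3=3; commitIndex=3

Answer: 12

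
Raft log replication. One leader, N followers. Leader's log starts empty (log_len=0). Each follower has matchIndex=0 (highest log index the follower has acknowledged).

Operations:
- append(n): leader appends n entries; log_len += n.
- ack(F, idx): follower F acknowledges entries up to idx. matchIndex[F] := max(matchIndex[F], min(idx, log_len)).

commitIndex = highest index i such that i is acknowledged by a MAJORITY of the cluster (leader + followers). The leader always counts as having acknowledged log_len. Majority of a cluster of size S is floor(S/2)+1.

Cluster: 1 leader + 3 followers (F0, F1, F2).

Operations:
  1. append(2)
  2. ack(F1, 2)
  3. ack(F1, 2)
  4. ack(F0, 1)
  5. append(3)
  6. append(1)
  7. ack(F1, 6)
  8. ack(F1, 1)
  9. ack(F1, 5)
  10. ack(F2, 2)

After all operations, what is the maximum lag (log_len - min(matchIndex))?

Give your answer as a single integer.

Op 1: append 2 -> log_len=2
Op 2: F1 acks idx 2 -> match: F0=0 F1=2 F2=0; commitIndex=0
Op 3: F1 acks idx 2 -> match: F0=0 F1=2 F2=0; commitIndex=0
Op 4: F0 acks idx 1 -> match: F0=1 F1=2 F2=0; commitIndex=1
Op 5: append 3 -> log_len=5
Op 6: append 1 -> log_len=6
Op 7: F1 acks idx 6 -> match: F0=1 F1=6 F2=0; commitIndex=1
Op 8: F1 acks idx 1 -> match: F0=1 F1=6 F2=0; commitIndex=1
Op 9: F1 acks idx 5 -> match: F0=1 F1=6 F2=0; commitIndex=1
Op 10: F2 acks idx 2 -> match: F0=1 F1=6 F2=2; commitIndex=2

Answer: 5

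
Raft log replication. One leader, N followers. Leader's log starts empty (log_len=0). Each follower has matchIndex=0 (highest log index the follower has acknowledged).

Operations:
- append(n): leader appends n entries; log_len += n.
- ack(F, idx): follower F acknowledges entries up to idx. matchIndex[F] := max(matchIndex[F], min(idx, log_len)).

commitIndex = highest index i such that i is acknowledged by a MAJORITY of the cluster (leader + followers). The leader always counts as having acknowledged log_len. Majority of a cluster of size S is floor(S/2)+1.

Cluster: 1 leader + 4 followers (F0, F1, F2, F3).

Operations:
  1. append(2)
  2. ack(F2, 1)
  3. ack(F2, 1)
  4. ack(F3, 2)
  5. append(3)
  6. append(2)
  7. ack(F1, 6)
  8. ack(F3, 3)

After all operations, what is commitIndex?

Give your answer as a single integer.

Answer: 3

Derivation:
Op 1: append 2 -> log_len=2
Op 2: F2 acks idx 1 -> match: F0=0 F1=0 F2=1 F3=0; commitIndex=0
Op 3: F2 acks idx 1 -> match: F0=0 F1=0 F2=1 F3=0; commitIndex=0
Op 4: F3 acks idx 2 -> match: F0=0 F1=0 F2=1 F3=2; commitIndex=1
Op 5: append 3 -> log_len=5
Op 6: append 2 -> log_len=7
Op 7: F1 acks idx 6 -> match: F0=0 F1=6 F2=1 F3=2; commitIndex=2
Op 8: F3 acks idx 3 -> match: F0=0 F1=6 F2=1 F3=3; commitIndex=3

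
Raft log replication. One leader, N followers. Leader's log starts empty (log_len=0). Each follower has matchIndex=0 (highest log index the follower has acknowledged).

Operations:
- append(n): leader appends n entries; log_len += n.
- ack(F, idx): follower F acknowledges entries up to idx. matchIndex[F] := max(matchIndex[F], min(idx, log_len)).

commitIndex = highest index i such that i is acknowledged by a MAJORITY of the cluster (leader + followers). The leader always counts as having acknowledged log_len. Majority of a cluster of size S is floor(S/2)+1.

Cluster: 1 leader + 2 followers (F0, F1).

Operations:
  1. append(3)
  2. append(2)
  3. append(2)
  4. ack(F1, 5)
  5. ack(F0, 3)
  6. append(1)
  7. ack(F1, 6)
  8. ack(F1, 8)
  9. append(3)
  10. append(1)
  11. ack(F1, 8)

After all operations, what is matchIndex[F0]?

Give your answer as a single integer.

Op 1: append 3 -> log_len=3
Op 2: append 2 -> log_len=5
Op 3: append 2 -> log_len=7
Op 4: F1 acks idx 5 -> match: F0=0 F1=5; commitIndex=5
Op 5: F0 acks idx 3 -> match: F0=3 F1=5; commitIndex=5
Op 6: append 1 -> log_len=8
Op 7: F1 acks idx 6 -> match: F0=3 F1=6; commitIndex=6
Op 8: F1 acks idx 8 -> match: F0=3 F1=8; commitIndex=8
Op 9: append 3 -> log_len=11
Op 10: append 1 -> log_len=12
Op 11: F1 acks idx 8 -> match: F0=3 F1=8; commitIndex=8

Answer: 3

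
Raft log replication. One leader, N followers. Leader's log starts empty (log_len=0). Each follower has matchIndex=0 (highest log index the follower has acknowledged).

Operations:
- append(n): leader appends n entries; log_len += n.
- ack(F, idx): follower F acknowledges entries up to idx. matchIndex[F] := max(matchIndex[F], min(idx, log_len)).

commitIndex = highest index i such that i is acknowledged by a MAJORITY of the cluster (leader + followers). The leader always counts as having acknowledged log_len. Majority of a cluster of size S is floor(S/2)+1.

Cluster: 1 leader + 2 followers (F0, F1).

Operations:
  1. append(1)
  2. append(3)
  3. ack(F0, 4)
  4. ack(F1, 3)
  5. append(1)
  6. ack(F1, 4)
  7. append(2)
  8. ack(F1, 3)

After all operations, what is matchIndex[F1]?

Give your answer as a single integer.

Answer: 4

Derivation:
Op 1: append 1 -> log_len=1
Op 2: append 3 -> log_len=4
Op 3: F0 acks idx 4 -> match: F0=4 F1=0; commitIndex=4
Op 4: F1 acks idx 3 -> match: F0=4 F1=3; commitIndex=4
Op 5: append 1 -> log_len=5
Op 6: F1 acks idx 4 -> match: F0=4 F1=4; commitIndex=4
Op 7: append 2 -> log_len=7
Op 8: F1 acks idx 3 -> match: F0=4 F1=4; commitIndex=4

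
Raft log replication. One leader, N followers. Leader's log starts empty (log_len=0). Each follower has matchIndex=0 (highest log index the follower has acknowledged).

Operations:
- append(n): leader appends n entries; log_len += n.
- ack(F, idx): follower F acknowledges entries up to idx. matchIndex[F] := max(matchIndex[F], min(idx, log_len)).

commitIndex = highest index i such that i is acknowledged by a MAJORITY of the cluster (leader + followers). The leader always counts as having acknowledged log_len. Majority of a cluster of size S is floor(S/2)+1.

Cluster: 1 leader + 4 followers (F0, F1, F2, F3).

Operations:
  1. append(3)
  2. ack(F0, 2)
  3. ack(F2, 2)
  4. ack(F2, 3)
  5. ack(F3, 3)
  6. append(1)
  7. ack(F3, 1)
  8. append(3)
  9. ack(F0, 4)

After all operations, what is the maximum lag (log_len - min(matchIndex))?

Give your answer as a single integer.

Answer: 7

Derivation:
Op 1: append 3 -> log_len=3
Op 2: F0 acks idx 2 -> match: F0=2 F1=0 F2=0 F3=0; commitIndex=0
Op 3: F2 acks idx 2 -> match: F0=2 F1=0 F2=2 F3=0; commitIndex=2
Op 4: F2 acks idx 3 -> match: F0=2 F1=0 F2=3 F3=0; commitIndex=2
Op 5: F3 acks idx 3 -> match: F0=2 F1=0 F2=3 F3=3; commitIndex=3
Op 6: append 1 -> log_len=4
Op 7: F3 acks idx 1 -> match: F0=2 F1=0 F2=3 F3=3; commitIndex=3
Op 8: append 3 -> log_len=7
Op 9: F0 acks idx 4 -> match: F0=4 F1=0 F2=3 F3=3; commitIndex=3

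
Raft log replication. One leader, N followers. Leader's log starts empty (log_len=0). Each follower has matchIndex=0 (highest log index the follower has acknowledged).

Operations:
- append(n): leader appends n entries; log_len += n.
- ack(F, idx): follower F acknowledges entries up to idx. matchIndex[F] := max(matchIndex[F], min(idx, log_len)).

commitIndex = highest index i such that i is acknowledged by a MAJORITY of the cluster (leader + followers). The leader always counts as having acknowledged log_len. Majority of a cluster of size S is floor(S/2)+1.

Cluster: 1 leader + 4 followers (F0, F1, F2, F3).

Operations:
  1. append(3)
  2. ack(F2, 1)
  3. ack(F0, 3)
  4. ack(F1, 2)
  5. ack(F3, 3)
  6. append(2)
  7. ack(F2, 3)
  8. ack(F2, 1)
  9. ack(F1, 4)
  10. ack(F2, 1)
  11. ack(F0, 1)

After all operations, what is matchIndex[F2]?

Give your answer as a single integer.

Answer: 3

Derivation:
Op 1: append 3 -> log_len=3
Op 2: F2 acks idx 1 -> match: F0=0 F1=0 F2=1 F3=0; commitIndex=0
Op 3: F0 acks idx 3 -> match: F0=3 F1=0 F2=1 F3=0; commitIndex=1
Op 4: F1 acks idx 2 -> match: F0=3 F1=2 F2=1 F3=0; commitIndex=2
Op 5: F3 acks idx 3 -> match: F0=3 F1=2 F2=1 F3=3; commitIndex=3
Op 6: append 2 -> log_len=5
Op 7: F2 acks idx 3 -> match: F0=3 F1=2 F2=3 F3=3; commitIndex=3
Op 8: F2 acks idx 1 -> match: F0=3 F1=2 F2=3 F3=3; commitIndex=3
Op 9: F1 acks idx 4 -> match: F0=3 F1=4 F2=3 F3=3; commitIndex=3
Op 10: F2 acks idx 1 -> match: F0=3 F1=4 F2=3 F3=3; commitIndex=3
Op 11: F0 acks idx 1 -> match: F0=3 F1=4 F2=3 F3=3; commitIndex=3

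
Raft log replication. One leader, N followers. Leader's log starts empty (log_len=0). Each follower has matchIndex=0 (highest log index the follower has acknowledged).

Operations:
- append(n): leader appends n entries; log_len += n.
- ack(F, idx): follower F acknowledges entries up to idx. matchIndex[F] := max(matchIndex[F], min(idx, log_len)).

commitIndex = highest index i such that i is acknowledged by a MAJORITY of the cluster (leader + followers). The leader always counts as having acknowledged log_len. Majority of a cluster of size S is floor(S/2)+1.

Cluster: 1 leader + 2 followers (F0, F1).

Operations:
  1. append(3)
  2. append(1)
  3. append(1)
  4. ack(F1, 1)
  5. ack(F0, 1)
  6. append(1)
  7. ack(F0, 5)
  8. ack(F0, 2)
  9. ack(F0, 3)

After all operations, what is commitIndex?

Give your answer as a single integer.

Answer: 5

Derivation:
Op 1: append 3 -> log_len=3
Op 2: append 1 -> log_len=4
Op 3: append 1 -> log_len=5
Op 4: F1 acks idx 1 -> match: F0=0 F1=1; commitIndex=1
Op 5: F0 acks idx 1 -> match: F0=1 F1=1; commitIndex=1
Op 6: append 1 -> log_len=6
Op 7: F0 acks idx 5 -> match: F0=5 F1=1; commitIndex=5
Op 8: F0 acks idx 2 -> match: F0=5 F1=1; commitIndex=5
Op 9: F0 acks idx 3 -> match: F0=5 F1=1; commitIndex=5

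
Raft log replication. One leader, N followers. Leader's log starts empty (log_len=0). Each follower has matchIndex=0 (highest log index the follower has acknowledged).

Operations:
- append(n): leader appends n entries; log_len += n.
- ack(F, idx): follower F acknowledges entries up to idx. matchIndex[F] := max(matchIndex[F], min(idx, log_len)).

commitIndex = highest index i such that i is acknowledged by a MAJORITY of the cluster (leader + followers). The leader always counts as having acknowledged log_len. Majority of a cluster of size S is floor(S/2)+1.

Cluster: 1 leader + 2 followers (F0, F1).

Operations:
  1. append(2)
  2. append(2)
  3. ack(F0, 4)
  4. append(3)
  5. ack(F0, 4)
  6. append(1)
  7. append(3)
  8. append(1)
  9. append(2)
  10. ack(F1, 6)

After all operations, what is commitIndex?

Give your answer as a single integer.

Answer: 6

Derivation:
Op 1: append 2 -> log_len=2
Op 2: append 2 -> log_len=4
Op 3: F0 acks idx 4 -> match: F0=4 F1=0; commitIndex=4
Op 4: append 3 -> log_len=7
Op 5: F0 acks idx 4 -> match: F0=4 F1=0; commitIndex=4
Op 6: append 1 -> log_len=8
Op 7: append 3 -> log_len=11
Op 8: append 1 -> log_len=12
Op 9: append 2 -> log_len=14
Op 10: F1 acks idx 6 -> match: F0=4 F1=6; commitIndex=6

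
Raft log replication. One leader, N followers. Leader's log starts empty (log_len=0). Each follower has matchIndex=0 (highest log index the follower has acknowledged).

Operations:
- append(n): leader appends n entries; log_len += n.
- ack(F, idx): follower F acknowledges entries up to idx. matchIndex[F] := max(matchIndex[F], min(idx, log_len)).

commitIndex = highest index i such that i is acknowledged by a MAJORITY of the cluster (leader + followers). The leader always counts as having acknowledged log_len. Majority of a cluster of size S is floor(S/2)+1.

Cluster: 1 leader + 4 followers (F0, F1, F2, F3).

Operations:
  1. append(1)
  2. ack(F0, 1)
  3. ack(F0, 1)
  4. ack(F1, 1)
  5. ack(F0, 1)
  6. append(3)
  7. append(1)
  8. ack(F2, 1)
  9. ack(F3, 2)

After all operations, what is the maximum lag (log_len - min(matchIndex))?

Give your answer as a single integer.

Op 1: append 1 -> log_len=1
Op 2: F0 acks idx 1 -> match: F0=1 F1=0 F2=0 F3=0; commitIndex=0
Op 3: F0 acks idx 1 -> match: F0=1 F1=0 F2=0 F3=0; commitIndex=0
Op 4: F1 acks idx 1 -> match: F0=1 F1=1 F2=0 F3=0; commitIndex=1
Op 5: F0 acks idx 1 -> match: F0=1 F1=1 F2=0 F3=0; commitIndex=1
Op 6: append 3 -> log_len=4
Op 7: append 1 -> log_len=5
Op 8: F2 acks idx 1 -> match: F0=1 F1=1 F2=1 F3=0; commitIndex=1
Op 9: F3 acks idx 2 -> match: F0=1 F1=1 F2=1 F3=2; commitIndex=1

Answer: 4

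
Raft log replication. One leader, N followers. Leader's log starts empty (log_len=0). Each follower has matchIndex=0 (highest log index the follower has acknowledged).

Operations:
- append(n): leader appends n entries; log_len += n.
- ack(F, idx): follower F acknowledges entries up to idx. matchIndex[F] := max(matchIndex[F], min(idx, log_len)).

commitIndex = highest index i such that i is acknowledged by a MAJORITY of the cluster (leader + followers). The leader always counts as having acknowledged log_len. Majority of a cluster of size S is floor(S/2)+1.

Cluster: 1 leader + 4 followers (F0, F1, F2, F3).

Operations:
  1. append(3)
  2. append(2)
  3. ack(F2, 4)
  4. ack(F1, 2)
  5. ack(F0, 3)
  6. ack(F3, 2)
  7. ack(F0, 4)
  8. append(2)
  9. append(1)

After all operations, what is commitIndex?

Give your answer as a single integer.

Op 1: append 3 -> log_len=3
Op 2: append 2 -> log_len=5
Op 3: F2 acks idx 4 -> match: F0=0 F1=0 F2=4 F3=0; commitIndex=0
Op 4: F1 acks idx 2 -> match: F0=0 F1=2 F2=4 F3=0; commitIndex=2
Op 5: F0 acks idx 3 -> match: F0=3 F1=2 F2=4 F3=0; commitIndex=3
Op 6: F3 acks idx 2 -> match: F0=3 F1=2 F2=4 F3=2; commitIndex=3
Op 7: F0 acks idx 4 -> match: F0=4 F1=2 F2=4 F3=2; commitIndex=4
Op 8: append 2 -> log_len=7
Op 9: append 1 -> log_len=8

Answer: 4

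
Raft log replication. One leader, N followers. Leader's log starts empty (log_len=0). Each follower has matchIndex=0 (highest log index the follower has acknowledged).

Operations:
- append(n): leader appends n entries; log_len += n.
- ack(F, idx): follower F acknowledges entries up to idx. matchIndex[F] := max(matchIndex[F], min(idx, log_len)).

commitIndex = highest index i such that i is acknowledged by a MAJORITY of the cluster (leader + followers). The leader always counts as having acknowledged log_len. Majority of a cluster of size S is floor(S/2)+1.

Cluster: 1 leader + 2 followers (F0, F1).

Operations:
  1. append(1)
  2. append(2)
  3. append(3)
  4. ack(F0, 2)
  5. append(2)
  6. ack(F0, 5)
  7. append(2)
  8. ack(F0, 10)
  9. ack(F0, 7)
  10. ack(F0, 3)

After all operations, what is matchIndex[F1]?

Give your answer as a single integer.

Op 1: append 1 -> log_len=1
Op 2: append 2 -> log_len=3
Op 3: append 3 -> log_len=6
Op 4: F0 acks idx 2 -> match: F0=2 F1=0; commitIndex=2
Op 5: append 2 -> log_len=8
Op 6: F0 acks idx 5 -> match: F0=5 F1=0; commitIndex=5
Op 7: append 2 -> log_len=10
Op 8: F0 acks idx 10 -> match: F0=10 F1=0; commitIndex=10
Op 9: F0 acks idx 7 -> match: F0=10 F1=0; commitIndex=10
Op 10: F0 acks idx 3 -> match: F0=10 F1=0; commitIndex=10

Answer: 0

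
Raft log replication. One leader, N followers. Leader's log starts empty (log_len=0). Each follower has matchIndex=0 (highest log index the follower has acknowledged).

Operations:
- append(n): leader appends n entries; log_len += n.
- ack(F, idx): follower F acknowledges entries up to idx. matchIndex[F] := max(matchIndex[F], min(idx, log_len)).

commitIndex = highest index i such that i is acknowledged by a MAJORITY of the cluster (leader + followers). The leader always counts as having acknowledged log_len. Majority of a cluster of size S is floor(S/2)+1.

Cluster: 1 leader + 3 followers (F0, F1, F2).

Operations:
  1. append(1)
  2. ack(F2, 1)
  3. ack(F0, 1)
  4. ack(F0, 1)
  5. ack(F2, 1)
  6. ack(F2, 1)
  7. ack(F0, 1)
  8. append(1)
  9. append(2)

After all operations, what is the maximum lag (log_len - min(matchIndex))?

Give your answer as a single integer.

Op 1: append 1 -> log_len=1
Op 2: F2 acks idx 1 -> match: F0=0 F1=0 F2=1; commitIndex=0
Op 3: F0 acks idx 1 -> match: F0=1 F1=0 F2=1; commitIndex=1
Op 4: F0 acks idx 1 -> match: F0=1 F1=0 F2=1; commitIndex=1
Op 5: F2 acks idx 1 -> match: F0=1 F1=0 F2=1; commitIndex=1
Op 6: F2 acks idx 1 -> match: F0=1 F1=0 F2=1; commitIndex=1
Op 7: F0 acks idx 1 -> match: F0=1 F1=0 F2=1; commitIndex=1
Op 8: append 1 -> log_len=2
Op 9: append 2 -> log_len=4

Answer: 4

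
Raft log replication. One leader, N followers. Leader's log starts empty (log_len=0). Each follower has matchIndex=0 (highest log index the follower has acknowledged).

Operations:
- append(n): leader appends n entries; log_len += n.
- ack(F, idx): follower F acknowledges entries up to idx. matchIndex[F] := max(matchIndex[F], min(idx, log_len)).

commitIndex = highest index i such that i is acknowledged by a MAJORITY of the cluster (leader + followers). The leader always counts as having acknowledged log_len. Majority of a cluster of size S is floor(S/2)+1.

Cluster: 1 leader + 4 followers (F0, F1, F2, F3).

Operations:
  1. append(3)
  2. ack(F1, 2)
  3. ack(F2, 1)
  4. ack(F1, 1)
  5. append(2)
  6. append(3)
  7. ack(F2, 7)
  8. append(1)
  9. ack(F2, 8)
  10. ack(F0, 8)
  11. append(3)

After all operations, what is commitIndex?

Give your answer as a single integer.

Op 1: append 3 -> log_len=3
Op 2: F1 acks idx 2 -> match: F0=0 F1=2 F2=0 F3=0; commitIndex=0
Op 3: F2 acks idx 1 -> match: F0=0 F1=2 F2=1 F3=0; commitIndex=1
Op 4: F1 acks idx 1 -> match: F0=0 F1=2 F2=1 F3=0; commitIndex=1
Op 5: append 2 -> log_len=5
Op 6: append 3 -> log_len=8
Op 7: F2 acks idx 7 -> match: F0=0 F1=2 F2=7 F3=0; commitIndex=2
Op 8: append 1 -> log_len=9
Op 9: F2 acks idx 8 -> match: F0=0 F1=2 F2=8 F3=0; commitIndex=2
Op 10: F0 acks idx 8 -> match: F0=8 F1=2 F2=8 F3=0; commitIndex=8
Op 11: append 3 -> log_len=12

Answer: 8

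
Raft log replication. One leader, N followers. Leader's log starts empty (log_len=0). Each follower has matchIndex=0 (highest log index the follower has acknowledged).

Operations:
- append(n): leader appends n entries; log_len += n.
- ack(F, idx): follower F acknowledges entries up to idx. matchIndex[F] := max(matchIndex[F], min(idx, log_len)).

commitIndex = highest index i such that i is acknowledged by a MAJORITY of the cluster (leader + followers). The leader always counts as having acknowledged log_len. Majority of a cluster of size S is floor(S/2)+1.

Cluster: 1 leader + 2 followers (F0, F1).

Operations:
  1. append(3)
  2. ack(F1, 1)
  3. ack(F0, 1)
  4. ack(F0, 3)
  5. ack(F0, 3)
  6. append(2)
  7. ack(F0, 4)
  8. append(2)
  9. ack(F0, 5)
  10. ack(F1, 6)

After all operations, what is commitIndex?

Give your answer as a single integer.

Op 1: append 3 -> log_len=3
Op 2: F1 acks idx 1 -> match: F0=0 F1=1; commitIndex=1
Op 3: F0 acks idx 1 -> match: F0=1 F1=1; commitIndex=1
Op 4: F0 acks idx 3 -> match: F0=3 F1=1; commitIndex=3
Op 5: F0 acks idx 3 -> match: F0=3 F1=1; commitIndex=3
Op 6: append 2 -> log_len=5
Op 7: F0 acks idx 4 -> match: F0=4 F1=1; commitIndex=4
Op 8: append 2 -> log_len=7
Op 9: F0 acks idx 5 -> match: F0=5 F1=1; commitIndex=5
Op 10: F1 acks idx 6 -> match: F0=5 F1=6; commitIndex=6

Answer: 6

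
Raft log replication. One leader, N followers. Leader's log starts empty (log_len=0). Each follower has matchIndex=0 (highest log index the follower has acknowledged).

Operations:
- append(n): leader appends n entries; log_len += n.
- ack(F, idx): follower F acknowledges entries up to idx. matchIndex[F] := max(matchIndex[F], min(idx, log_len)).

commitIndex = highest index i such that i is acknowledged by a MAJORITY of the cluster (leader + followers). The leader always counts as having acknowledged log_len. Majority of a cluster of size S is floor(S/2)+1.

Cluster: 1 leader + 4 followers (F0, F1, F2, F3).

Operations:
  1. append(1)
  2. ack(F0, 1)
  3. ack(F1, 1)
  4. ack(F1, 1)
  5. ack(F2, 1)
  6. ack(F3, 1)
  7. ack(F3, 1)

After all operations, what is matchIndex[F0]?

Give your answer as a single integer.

Answer: 1

Derivation:
Op 1: append 1 -> log_len=1
Op 2: F0 acks idx 1 -> match: F0=1 F1=0 F2=0 F3=0; commitIndex=0
Op 3: F1 acks idx 1 -> match: F0=1 F1=1 F2=0 F3=0; commitIndex=1
Op 4: F1 acks idx 1 -> match: F0=1 F1=1 F2=0 F3=0; commitIndex=1
Op 5: F2 acks idx 1 -> match: F0=1 F1=1 F2=1 F3=0; commitIndex=1
Op 6: F3 acks idx 1 -> match: F0=1 F1=1 F2=1 F3=1; commitIndex=1
Op 7: F3 acks idx 1 -> match: F0=1 F1=1 F2=1 F3=1; commitIndex=1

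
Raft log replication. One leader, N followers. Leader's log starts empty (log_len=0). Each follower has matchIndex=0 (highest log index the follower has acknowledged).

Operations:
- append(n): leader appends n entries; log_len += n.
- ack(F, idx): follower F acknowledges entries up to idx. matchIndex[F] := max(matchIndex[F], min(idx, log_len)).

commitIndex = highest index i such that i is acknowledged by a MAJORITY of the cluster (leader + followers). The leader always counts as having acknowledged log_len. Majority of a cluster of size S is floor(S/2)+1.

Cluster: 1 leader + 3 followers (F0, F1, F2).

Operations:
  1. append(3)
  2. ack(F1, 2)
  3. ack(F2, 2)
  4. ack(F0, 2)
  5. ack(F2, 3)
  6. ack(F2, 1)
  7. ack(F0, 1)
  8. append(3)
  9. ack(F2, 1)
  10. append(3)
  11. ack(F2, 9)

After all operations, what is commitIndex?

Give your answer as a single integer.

Op 1: append 3 -> log_len=3
Op 2: F1 acks idx 2 -> match: F0=0 F1=2 F2=0; commitIndex=0
Op 3: F2 acks idx 2 -> match: F0=0 F1=2 F2=2; commitIndex=2
Op 4: F0 acks idx 2 -> match: F0=2 F1=2 F2=2; commitIndex=2
Op 5: F2 acks idx 3 -> match: F0=2 F1=2 F2=3; commitIndex=2
Op 6: F2 acks idx 1 -> match: F0=2 F1=2 F2=3; commitIndex=2
Op 7: F0 acks idx 1 -> match: F0=2 F1=2 F2=3; commitIndex=2
Op 8: append 3 -> log_len=6
Op 9: F2 acks idx 1 -> match: F0=2 F1=2 F2=3; commitIndex=2
Op 10: append 3 -> log_len=9
Op 11: F2 acks idx 9 -> match: F0=2 F1=2 F2=9; commitIndex=2

Answer: 2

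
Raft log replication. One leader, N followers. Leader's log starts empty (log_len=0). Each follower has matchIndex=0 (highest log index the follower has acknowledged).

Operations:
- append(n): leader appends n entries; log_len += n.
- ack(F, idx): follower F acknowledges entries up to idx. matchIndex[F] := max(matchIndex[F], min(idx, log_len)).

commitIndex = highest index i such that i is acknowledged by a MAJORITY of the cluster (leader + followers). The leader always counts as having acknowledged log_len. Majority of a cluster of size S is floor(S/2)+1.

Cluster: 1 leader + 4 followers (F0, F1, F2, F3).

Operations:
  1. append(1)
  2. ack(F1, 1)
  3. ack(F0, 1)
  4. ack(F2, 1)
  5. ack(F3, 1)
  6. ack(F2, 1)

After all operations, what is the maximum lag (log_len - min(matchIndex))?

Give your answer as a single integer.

Op 1: append 1 -> log_len=1
Op 2: F1 acks idx 1 -> match: F0=0 F1=1 F2=0 F3=0; commitIndex=0
Op 3: F0 acks idx 1 -> match: F0=1 F1=1 F2=0 F3=0; commitIndex=1
Op 4: F2 acks idx 1 -> match: F0=1 F1=1 F2=1 F3=0; commitIndex=1
Op 5: F3 acks idx 1 -> match: F0=1 F1=1 F2=1 F3=1; commitIndex=1
Op 6: F2 acks idx 1 -> match: F0=1 F1=1 F2=1 F3=1; commitIndex=1

Answer: 0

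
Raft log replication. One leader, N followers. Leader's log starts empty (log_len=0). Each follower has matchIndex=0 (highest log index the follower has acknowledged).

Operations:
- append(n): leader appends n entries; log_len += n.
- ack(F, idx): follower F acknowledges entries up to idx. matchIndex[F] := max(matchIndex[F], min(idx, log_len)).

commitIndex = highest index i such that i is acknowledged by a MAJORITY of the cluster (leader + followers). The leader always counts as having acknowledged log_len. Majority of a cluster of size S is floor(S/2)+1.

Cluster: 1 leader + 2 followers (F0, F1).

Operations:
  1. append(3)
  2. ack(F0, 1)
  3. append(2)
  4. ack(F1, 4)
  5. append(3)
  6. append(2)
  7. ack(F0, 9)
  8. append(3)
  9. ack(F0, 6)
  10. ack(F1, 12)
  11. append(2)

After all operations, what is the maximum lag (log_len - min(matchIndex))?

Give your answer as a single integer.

Op 1: append 3 -> log_len=3
Op 2: F0 acks idx 1 -> match: F0=1 F1=0; commitIndex=1
Op 3: append 2 -> log_len=5
Op 4: F1 acks idx 4 -> match: F0=1 F1=4; commitIndex=4
Op 5: append 3 -> log_len=8
Op 6: append 2 -> log_len=10
Op 7: F0 acks idx 9 -> match: F0=9 F1=4; commitIndex=9
Op 8: append 3 -> log_len=13
Op 9: F0 acks idx 6 -> match: F0=9 F1=4; commitIndex=9
Op 10: F1 acks idx 12 -> match: F0=9 F1=12; commitIndex=12
Op 11: append 2 -> log_len=15

Answer: 6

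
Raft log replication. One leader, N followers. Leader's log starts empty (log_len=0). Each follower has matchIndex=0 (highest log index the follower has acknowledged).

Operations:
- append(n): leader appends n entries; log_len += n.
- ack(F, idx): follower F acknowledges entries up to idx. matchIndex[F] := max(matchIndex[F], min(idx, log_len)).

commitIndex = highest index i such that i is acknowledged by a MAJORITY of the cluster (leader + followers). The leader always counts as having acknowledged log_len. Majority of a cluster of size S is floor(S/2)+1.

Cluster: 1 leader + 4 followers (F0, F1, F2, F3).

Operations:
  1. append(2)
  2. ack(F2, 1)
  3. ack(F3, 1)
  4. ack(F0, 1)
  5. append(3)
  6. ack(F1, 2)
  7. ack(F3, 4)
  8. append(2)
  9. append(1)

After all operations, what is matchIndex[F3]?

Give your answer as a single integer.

Answer: 4

Derivation:
Op 1: append 2 -> log_len=2
Op 2: F2 acks idx 1 -> match: F0=0 F1=0 F2=1 F3=0; commitIndex=0
Op 3: F3 acks idx 1 -> match: F0=0 F1=0 F2=1 F3=1; commitIndex=1
Op 4: F0 acks idx 1 -> match: F0=1 F1=0 F2=1 F3=1; commitIndex=1
Op 5: append 3 -> log_len=5
Op 6: F1 acks idx 2 -> match: F0=1 F1=2 F2=1 F3=1; commitIndex=1
Op 7: F3 acks idx 4 -> match: F0=1 F1=2 F2=1 F3=4; commitIndex=2
Op 8: append 2 -> log_len=7
Op 9: append 1 -> log_len=8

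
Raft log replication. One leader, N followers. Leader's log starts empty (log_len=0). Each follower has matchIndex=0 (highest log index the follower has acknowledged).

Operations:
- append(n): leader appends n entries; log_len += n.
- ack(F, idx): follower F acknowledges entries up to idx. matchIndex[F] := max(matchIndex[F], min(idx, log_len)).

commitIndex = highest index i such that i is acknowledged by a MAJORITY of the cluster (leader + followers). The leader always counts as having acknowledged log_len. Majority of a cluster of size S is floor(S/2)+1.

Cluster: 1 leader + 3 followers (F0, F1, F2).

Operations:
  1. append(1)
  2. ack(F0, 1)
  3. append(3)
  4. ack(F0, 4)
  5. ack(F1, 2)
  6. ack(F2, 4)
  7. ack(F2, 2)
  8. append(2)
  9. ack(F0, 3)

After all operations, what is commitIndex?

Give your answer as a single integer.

Op 1: append 1 -> log_len=1
Op 2: F0 acks idx 1 -> match: F0=1 F1=0 F2=0; commitIndex=0
Op 3: append 3 -> log_len=4
Op 4: F0 acks idx 4 -> match: F0=4 F1=0 F2=0; commitIndex=0
Op 5: F1 acks idx 2 -> match: F0=4 F1=2 F2=0; commitIndex=2
Op 6: F2 acks idx 4 -> match: F0=4 F1=2 F2=4; commitIndex=4
Op 7: F2 acks idx 2 -> match: F0=4 F1=2 F2=4; commitIndex=4
Op 8: append 2 -> log_len=6
Op 9: F0 acks idx 3 -> match: F0=4 F1=2 F2=4; commitIndex=4

Answer: 4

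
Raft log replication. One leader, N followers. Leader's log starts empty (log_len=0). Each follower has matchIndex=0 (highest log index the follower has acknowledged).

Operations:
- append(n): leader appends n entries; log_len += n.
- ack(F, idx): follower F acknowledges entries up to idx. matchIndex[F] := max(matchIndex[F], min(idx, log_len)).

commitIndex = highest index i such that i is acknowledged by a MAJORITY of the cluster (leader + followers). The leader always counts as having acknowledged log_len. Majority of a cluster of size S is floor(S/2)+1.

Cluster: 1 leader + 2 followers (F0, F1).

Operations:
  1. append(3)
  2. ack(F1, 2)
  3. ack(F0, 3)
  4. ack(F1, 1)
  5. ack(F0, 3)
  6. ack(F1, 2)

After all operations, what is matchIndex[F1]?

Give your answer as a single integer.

Op 1: append 3 -> log_len=3
Op 2: F1 acks idx 2 -> match: F0=0 F1=2; commitIndex=2
Op 3: F0 acks idx 3 -> match: F0=3 F1=2; commitIndex=3
Op 4: F1 acks idx 1 -> match: F0=3 F1=2; commitIndex=3
Op 5: F0 acks idx 3 -> match: F0=3 F1=2; commitIndex=3
Op 6: F1 acks idx 2 -> match: F0=3 F1=2; commitIndex=3

Answer: 2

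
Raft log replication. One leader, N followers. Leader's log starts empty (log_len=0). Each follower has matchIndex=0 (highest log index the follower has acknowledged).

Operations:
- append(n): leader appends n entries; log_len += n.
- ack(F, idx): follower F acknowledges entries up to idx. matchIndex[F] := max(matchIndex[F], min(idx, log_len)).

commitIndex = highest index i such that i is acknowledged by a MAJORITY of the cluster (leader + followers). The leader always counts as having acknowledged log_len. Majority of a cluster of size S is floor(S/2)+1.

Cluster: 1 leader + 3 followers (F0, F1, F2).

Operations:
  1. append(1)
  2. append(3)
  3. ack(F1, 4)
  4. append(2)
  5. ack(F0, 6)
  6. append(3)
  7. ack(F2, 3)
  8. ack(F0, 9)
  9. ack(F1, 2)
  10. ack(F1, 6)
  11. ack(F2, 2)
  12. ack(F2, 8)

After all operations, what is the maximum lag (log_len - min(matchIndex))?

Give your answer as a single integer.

Op 1: append 1 -> log_len=1
Op 2: append 3 -> log_len=4
Op 3: F1 acks idx 4 -> match: F0=0 F1=4 F2=0; commitIndex=0
Op 4: append 2 -> log_len=6
Op 5: F0 acks idx 6 -> match: F0=6 F1=4 F2=0; commitIndex=4
Op 6: append 3 -> log_len=9
Op 7: F2 acks idx 3 -> match: F0=6 F1=4 F2=3; commitIndex=4
Op 8: F0 acks idx 9 -> match: F0=9 F1=4 F2=3; commitIndex=4
Op 9: F1 acks idx 2 -> match: F0=9 F1=4 F2=3; commitIndex=4
Op 10: F1 acks idx 6 -> match: F0=9 F1=6 F2=3; commitIndex=6
Op 11: F2 acks idx 2 -> match: F0=9 F1=6 F2=3; commitIndex=6
Op 12: F2 acks idx 8 -> match: F0=9 F1=6 F2=8; commitIndex=8

Answer: 3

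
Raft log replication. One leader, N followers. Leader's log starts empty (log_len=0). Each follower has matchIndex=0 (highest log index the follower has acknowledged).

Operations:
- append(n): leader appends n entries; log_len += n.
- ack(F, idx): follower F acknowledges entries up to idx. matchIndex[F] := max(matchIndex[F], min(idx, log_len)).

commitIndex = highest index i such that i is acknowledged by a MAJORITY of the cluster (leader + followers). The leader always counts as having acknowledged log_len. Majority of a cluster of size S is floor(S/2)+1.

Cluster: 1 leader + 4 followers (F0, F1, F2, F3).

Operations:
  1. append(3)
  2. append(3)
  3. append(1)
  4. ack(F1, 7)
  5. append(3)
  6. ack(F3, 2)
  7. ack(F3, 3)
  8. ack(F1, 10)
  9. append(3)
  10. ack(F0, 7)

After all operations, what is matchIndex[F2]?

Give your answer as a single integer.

Op 1: append 3 -> log_len=3
Op 2: append 3 -> log_len=6
Op 3: append 1 -> log_len=7
Op 4: F1 acks idx 7 -> match: F0=0 F1=7 F2=0 F3=0; commitIndex=0
Op 5: append 3 -> log_len=10
Op 6: F3 acks idx 2 -> match: F0=0 F1=7 F2=0 F3=2; commitIndex=2
Op 7: F3 acks idx 3 -> match: F0=0 F1=7 F2=0 F3=3; commitIndex=3
Op 8: F1 acks idx 10 -> match: F0=0 F1=10 F2=0 F3=3; commitIndex=3
Op 9: append 3 -> log_len=13
Op 10: F0 acks idx 7 -> match: F0=7 F1=10 F2=0 F3=3; commitIndex=7

Answer: 0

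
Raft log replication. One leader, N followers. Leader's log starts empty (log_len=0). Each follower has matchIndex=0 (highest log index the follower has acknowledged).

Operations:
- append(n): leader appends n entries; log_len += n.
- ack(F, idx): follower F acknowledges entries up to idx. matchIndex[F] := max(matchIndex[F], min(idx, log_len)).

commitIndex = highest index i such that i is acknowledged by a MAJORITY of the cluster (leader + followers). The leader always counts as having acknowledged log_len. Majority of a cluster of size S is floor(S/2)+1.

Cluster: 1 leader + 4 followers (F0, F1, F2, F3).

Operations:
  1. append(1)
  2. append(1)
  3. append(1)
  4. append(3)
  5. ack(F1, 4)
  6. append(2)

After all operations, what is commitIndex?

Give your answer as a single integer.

Answer: 0

Derivation:
Op 1: append 1 -> log_len=1
Op 2: append 1 -> log_len=2
Op 3: append 1 -> log_len=3
Op 4: append 3 -> log_len=6
Op 5: F1 acks idx 4 -> match: F0=0 F1=4 F2=0 F3=0; commitIndex=0
Op 6: append 2 -> log_len=8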